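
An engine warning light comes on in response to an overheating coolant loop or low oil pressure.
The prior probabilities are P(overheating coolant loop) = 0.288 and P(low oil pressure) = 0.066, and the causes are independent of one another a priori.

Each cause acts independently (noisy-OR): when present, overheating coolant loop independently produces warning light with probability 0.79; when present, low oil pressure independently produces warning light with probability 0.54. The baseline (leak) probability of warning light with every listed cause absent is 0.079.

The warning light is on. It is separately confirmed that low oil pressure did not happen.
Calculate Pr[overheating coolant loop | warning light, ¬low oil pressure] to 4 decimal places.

Under noisy-OR, P(warning light | causes) = 1 − (1−0.079)·∏(1−qᵢ) over the active causes.
By total probability over both values of overheating coolant loop:
  P(warning light | ¬low oil pressure) = 0.079×0.712 + 0.80659×0.288
        = 0.056248 + 0.232298 = 0.288546
Keeping only the overheating coolant loop-present terms gives 0.232298, so
  P(overheating coolant loop | warning light, ¬low oil pressure) = 0.232298 / 0.288546 ≈ 0.8051

Pr[overheating coolant loop | warning light, ¬low oil pressure] ≈ 0.8051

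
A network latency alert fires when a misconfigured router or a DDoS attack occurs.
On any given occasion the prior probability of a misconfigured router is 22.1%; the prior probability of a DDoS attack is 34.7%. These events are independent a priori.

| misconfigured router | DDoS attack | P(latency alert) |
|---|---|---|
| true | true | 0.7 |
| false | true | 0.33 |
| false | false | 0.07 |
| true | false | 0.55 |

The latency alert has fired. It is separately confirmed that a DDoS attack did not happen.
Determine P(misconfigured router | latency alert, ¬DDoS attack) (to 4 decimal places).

Weight on misconfigured router=true, given the evidence: 0.55*0.221 = 0.121550
The normalizing constant is 0.07*0.779 + 0.55*0.221 = 0.176080
P(misconfigured router | latency alert, ¬DDoS attack) = 0.121550/0.176080 ≈ 0.6903

P(misconfigured router | latency alert, ¬DDoS attack) ≈ 0.6903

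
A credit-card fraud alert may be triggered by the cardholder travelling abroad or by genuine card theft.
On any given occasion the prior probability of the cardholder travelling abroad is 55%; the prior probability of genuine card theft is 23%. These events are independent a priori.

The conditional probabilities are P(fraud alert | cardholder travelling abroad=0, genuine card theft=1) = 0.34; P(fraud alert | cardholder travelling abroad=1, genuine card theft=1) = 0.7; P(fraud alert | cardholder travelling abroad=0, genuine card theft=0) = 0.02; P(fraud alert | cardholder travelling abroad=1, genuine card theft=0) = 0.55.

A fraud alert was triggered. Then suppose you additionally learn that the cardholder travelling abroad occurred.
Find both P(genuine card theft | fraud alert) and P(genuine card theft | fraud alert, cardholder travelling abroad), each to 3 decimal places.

P(genuine card theft | fraud alert) ≈ 0.340; P(genuine card theft | fraud alert, cardholder travelling abroad) ≈ 0.275

By total probability over the 4 (cardholder travelling abroad, genuine card theft) configurations:
  P(fraud alert) = 0.02·0.45·0.77 + 0.34·0.45·0.23 + 0.55·0.55·0.77 + 0.7·0.55·0.23
        = 0.006930 + 0.035190 + 0.232925 + 0.088550 = 0.363595
Keeping only the genuine card theft-present terms gives 0.123740, so
  P(genuine card theft | fraud alert) = 0.123740 / 0.363595 ≈ 0.340

With the extra evidence:
Weight on genuine card theft=true, given the evidence: 0.7×0.23 = 0.161000
Denominator P(fraud alert | cardholder travelling abroad): 0.55×0.77 + 0.7×0.23 = 0.584500
Posterior = 0.161000 / 0.584500 ≈ 0.275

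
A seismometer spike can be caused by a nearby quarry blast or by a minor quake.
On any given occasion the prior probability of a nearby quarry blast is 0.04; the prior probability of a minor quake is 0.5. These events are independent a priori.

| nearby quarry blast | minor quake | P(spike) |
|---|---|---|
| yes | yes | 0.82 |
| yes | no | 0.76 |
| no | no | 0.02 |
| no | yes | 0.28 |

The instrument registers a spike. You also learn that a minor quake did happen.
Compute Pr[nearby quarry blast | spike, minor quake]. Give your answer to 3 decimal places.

Sum P(spike|·) weighted by the priors over both values of nearby quarry blast:
  P(spike | minor quake) = 0.28·0.96 + 0.82·0.04
        = 0.268800 + 0.032800 = 0.301600
Configurations with nearby quarry blast contribute 0.032800, so
  P(nearby quarry blast | spike, minor quake) = 0.032800 / 0.301600 ≈ 0.109

Pr[nearby quarry blast | spike, minor quake] ≈ 0.109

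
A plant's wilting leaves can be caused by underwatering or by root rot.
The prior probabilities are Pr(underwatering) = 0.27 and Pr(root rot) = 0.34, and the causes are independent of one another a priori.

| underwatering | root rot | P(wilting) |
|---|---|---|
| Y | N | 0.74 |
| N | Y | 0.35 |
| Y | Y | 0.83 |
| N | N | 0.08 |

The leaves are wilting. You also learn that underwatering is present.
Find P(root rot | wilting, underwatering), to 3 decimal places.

Enumerate both values of root rot and weight by the priors:
  P(wilting | underwatering) = 0.74·0.66 + 0.83·0.34
        = 0.488400 + 0.282200 = 0.770600
Configurations with root rot contribute 0.282200, so
  P(root rot | wilting, underwatering) = 0.282200 / 0.770600 ≈ 0.366

P(root rot | wilting, underwatering) ≈ 0.366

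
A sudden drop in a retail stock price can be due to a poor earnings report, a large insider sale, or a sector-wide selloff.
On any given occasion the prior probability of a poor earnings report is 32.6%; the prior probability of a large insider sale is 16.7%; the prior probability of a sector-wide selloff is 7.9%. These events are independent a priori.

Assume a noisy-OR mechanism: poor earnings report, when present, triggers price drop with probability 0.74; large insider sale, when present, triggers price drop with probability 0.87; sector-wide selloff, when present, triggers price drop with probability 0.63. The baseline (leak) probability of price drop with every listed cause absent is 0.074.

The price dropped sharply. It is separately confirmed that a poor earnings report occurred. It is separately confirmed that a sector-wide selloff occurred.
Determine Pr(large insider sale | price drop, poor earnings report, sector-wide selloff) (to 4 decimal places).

Under noisy-OR, P(price drop | causes) = 1 − (1−0.074)·∏(1−qᵢ) over the active causes.
By total probability over both values of large insider sale:
  P(price drop | poor earnings report, sector-wide selloff) = 0.910919×0.833 + 0.988419×0.167
        = 0.758796 + 0.165066 = 0.923862
The terms with large insider sale present sum to 0.165066, so
  P(large insider sale | price drop, poor earnings report, sector-wide selloff) = 0.165066 / 0.923862 ≈ 0.1787

Pr(large insider sale | price drop, poor earnings report, sector-wide selloff) ≈ 0.1787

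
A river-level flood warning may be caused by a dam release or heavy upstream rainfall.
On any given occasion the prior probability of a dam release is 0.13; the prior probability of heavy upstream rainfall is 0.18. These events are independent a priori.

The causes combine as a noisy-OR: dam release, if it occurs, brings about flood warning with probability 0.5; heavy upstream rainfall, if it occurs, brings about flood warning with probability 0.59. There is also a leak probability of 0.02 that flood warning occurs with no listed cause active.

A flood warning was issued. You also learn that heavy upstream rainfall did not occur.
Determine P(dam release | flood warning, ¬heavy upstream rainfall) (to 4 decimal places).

Under noisy-OR, P(flood warning | causes) = 1 − (1−0.02)·∏(1−qᵢ) over the active causes.
P(flood warning | ¬heavy upstream rainfall) = 0.02·0.87 + 0.51·0.13 = 0.017400 + 0.066300 = 0.083700
Restricting to configurations with dam release present: 0.51·0.13 = 0.066300.
Hence the posterior is 0.066300/0.083700 ≈ 0.7921.

P(dam release | flood warning, ¬heavy upstream rainfall) ≈ 0.7921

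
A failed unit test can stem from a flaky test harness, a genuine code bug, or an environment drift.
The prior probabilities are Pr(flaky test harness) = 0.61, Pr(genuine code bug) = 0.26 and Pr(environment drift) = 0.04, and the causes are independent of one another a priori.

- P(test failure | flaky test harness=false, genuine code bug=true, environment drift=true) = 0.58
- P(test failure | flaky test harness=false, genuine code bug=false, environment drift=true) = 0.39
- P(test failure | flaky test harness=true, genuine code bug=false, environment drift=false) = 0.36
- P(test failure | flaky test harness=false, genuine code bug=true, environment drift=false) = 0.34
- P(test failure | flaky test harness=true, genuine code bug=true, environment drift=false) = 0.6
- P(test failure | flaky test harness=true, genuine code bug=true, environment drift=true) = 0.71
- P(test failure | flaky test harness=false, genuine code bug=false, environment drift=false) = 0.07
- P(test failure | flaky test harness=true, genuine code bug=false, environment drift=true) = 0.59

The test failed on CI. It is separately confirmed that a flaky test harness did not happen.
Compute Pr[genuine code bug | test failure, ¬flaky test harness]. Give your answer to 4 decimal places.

Pr[genuine code bug | test failure, ¬flaky test harness] ≈ 0.5973

For the numerator, keep only genuine code bug=true terms: 0.084864 + 0.006032 = 0.090896
Denominator P(test failure | ¬flaky test harness): 0.07·0.74·0.96 + 0.39·0.74·0.04 + 0.34·0.26·0.96 + 0.58·0.26·0.04 = 0.152168
P(genuine code bug | test failure, ¬flaky test harness) = 0.090896/0.152168 ≈ 0.5973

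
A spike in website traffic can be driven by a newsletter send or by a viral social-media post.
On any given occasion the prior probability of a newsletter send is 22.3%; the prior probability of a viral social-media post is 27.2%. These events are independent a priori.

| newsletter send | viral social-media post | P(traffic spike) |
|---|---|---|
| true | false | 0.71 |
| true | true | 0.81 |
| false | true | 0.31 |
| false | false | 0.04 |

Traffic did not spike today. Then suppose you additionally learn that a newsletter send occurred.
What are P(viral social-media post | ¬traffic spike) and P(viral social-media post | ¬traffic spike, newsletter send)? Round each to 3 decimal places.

By total probability over the 4 (newsletter send, viral social-media post) configurations:
  P(¬traffic spike) = 0.96×0.777×0.728 + 0.69×0.777×0.272 + 0.29×0.223×0.728 + 0.19×0.223×0.272
        = 0.543030 + 0.145827 + 0.047080 + 0.011525 = 0.747462
Configurations with viral social-media post contribute 0.157352, so
  P(viral social-media post | ¬traffic spike) = 0.157352 / 0.747462 ≈ 0.211

Now also conditioning on newsletter send=true:
Numerator (weight on configurations with viral social-media post): 0.19*0.272 = 0.051680
The normalizing constant is 0.29*0.728 + 0.19*0.272 = 0.262800
P(viral social-media post | ¬traffic spike, newsletter send) = 0.051680/0.262800 ≈ 0.197

P(viral social-media post | ¬traffic spike) ≈ 0.211; P(viral social-media post | ¬traffic spike, newsletter send) ≈ 0.197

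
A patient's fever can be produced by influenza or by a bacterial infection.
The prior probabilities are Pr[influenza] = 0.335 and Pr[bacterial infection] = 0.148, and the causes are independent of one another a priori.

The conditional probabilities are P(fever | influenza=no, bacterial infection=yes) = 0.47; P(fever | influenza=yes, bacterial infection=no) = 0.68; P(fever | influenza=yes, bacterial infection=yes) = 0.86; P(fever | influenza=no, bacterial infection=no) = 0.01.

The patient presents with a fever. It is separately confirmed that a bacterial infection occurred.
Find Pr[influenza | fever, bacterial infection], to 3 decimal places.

Sum P(fever|·) weighted by the priors over both values of influenza:
  P(fever | bacterial infection) = 0.47×0.665 + 0.86×0.335
        = 0.312550 + 0.288100 = 0.600650
Configurations with influenza contribute 0.288100, so
  P(influenza | fever, bacterial infection) = 0.288100 / 0.600650 ≈ 0.480

Pr[influenza | fever, bacterial infection] ≈ 0.480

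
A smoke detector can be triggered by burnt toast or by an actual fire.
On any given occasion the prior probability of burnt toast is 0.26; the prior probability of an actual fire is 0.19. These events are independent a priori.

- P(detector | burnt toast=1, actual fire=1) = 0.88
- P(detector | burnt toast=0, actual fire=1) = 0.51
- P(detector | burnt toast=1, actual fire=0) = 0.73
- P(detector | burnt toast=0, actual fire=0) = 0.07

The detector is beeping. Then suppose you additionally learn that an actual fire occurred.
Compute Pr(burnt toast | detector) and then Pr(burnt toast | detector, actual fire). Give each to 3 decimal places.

Enumerate the 4 (burnt toast, actual fire) configurations and weight by the priors:
  P(detector) = 0.07×0.74×0.81 + 0.51×0.74×0.19 + 0.73×0.26×0.81 + 0.88×0.26×0.19
        = 0.041958 + 0.071706 + 0.153738 + 0.043472 = 0.310874
Keeping only the burnt toast-present terms gives 0.197210, so
  P(burnt toast | detector) = 0.197210 / 0.310874 ≈ 0.634

With the extra evidence:
Enumerate both values of burnt toast and weight by the priors:
  P(detector | actual fire) = 0.51·0.74 + 0.88·0.26
        = 0.377400 + 0.228800 = 0.606200
The terms with burnt toast present sum to 0.228800, so
  P(burnt toast | detector, actual fire) = 0.228800 / 0.606200 ≈ 0.377

Pr(burnt toast | detector) ≈ 0.634; Pr(burnt toast | detector, actual fire) ≈ 0.377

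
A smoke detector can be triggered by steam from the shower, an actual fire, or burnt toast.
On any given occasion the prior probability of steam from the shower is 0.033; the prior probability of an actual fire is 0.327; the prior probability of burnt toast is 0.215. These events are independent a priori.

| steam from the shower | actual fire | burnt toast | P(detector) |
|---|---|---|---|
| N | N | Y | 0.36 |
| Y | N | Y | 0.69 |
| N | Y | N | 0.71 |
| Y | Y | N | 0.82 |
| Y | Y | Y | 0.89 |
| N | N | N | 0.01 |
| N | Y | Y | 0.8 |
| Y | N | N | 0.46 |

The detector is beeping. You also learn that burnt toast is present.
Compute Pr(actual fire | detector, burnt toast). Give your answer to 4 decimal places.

Pr(actual fire | detector, burnt toast) ≈ 0.5127

P(detector | burnt toast) = 0.36*0.967*0.673 + 0.8*0.967*0.327 + 0.69*0.033*0.673 + 0.89*0.033*0.327 = 0.234285 + 0.252967 + 0.015324 + 0.009604 = 0.512180
The actual fire-present share is 0.252967 + 0.009604 = 0.262571.
So P(actual fire | detector, burnt toast) = 0.262571/0.512180 ≈ 0.5127.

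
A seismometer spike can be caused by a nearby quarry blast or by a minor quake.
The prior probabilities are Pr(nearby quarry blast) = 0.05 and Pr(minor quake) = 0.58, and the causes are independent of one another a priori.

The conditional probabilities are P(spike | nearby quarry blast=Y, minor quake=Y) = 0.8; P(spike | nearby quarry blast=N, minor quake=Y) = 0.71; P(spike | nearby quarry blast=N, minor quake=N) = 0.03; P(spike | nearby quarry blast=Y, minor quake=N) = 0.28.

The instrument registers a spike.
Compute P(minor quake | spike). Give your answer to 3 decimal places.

P(minor quake | spike) ≈ 0.959

Enumerate the 4 (nearby quarry blast, minor quake) configurations and weight by the priors:
  P(spike) = 0.03×0.95×0.42 + 0.71×0.95×0.58 + 0.28×0.05×0.42 + 0.8×0.05×0.58
        = 0.011970 + 0.391210 + 0.005880 + 0.023200 = 0.432260
Configurations with minor quake contribute 0.414410, so
  P(minor quake | spike) = 0.414410 / 0.432260 ≈ 0.959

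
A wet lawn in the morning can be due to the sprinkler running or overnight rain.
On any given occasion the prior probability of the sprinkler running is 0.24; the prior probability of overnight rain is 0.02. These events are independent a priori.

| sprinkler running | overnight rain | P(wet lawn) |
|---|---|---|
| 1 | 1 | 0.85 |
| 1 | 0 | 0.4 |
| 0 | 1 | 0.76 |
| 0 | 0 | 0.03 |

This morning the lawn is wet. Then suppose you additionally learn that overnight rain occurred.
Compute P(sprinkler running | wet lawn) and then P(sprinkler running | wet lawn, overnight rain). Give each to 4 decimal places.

Enumerate the 4 (sprinkler running, overnight rain) configurations and weight by the priors:
  P(wet lawn) = 0.03*0.76*0.98 + 0.76*0.76*0.02 + 0.4*0.24*0.98 + 0.85*0.24*0.02
        = 0.022344 + 0.011552 + 0.094080 + 0.004080 = 0.132056
Keeping only the sprinkler running-present terms gives 0.098160, so
  P(sprinkler running | wet lawn) = 0.098160 / 0.132056 ≈ 0.7433

With the extra evidence:
Weight on sprinkler running=true, given the evidence: 0.85*0.24 = 0.204000
Normalizer over all consistent configurations: 0.76*0.76 + 0.85*0.24 = 0.781600
P(sprinkler running | wet lawn, overnight rain) = 0.204000/0.781600 ≈ 0.2610
Conditioning on overnight rain lowers the posterior on sprinkler running: the classic explaining-away effect in a common-effect structure.

P(sprinkler running | wet lawn) ≈ 0.7433; P(sprinkler running | wet lawn, overnight rain) ≈ 0.2610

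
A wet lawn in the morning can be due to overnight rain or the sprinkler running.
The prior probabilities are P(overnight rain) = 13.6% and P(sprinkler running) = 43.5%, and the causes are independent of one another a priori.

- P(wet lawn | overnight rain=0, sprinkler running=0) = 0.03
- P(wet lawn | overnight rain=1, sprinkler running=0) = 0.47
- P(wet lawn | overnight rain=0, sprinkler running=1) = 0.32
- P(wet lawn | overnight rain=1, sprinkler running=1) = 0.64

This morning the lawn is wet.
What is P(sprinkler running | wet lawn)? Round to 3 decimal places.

P(sprinkler running | wet lawn) ≈ 0.757

Enumerate the 4 (overnight rain, sprinkler running) configurations and weight by the priors:
  P(wet lawn) = 0.03·0.864·0.565 + 0.32·0.864·0.435 + 0.47·0.136·0.565 + 0.64·0.136·0.435
        = 0.014645 + 0.120269 + 0.036115 + 0.037862 = 0.208891
The terms with sprinkler running present sum to 0.158131, so
  P(sprinkler running | wet lawn) = 0.158131 / 0.208891 ≈ 0.757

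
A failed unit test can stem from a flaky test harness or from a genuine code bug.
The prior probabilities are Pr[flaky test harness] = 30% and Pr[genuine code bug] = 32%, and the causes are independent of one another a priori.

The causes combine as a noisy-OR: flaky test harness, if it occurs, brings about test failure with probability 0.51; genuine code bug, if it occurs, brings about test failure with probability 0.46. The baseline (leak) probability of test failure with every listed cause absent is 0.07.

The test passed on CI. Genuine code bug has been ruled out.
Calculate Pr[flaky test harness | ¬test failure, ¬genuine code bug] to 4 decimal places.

Pr[flaky test harness | ¬test failure, ¬genuine code bug] ≈ 0.1736

Under noisy-OR, P(test failure | causes) = 1 − (1−0.07)·∏(1−qᵢ) over the active causes.
Sum P(¬test failure|·) weighted by the priors over both values of flaky test harness:
  P(¬test failure | ¬genuine code bug) = 0.93·0.7 + 0.4557·0.3
        = 0.651000 + 0.136710 = 0.787710
Configurations with flaky test harness contribute 0.136710, so
  P(flaky test harness | ¬test failure, ¬genuine code bug) = 0.136710 / 0.787710 ≈ 0.1736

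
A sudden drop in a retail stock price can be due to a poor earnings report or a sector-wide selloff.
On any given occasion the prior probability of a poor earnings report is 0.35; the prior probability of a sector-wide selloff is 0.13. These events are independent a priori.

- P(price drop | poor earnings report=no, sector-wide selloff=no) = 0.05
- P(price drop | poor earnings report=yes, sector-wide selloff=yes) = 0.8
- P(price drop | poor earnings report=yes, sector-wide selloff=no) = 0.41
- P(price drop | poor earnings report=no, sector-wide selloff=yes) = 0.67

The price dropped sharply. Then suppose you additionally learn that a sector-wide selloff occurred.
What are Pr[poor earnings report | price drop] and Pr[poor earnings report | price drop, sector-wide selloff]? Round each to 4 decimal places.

Sum P(price drop|·) weighted by the priors over the 4 (poor earnings report, sector-wide selloff) configurations:
  P(price drop) = 0.05·0.65·0.87 + 0.67·0.65·0.13 + 0.41·0.35·0.87 + 0.8·0.35·0.13
        = 0.028275 + 0.056615 + 0.124845 + 0.036400 = 0.246135
Configurations with poor earnings report contribute 0.161245, so
  P(poor earnings report | price drop) = 0.161245 / 0.246135 ≈ 0.6551

Now condition on the additional information:
Sum P(price drop|·) weighted by the priors over both values of poor earnings report:
  P(price drop | sector-wide selloff) = 0.67·0.65 + 0.8·0.35
        = 0.435500 + 0.280000 = 0.715500
Keeping only the poor earnings report-present terms gives 0.280000, so
  P(poor earnings report | price drop, sector-wide selloff) = 0.280000 / 0.715500 ≈ 0.3913
Conditioning on sector-wide selloff lowers the posterior on poor earnings report: the classic explaining-away effect in a common-effect structure.

Pr[poor earnings report | price drop] ≈ 0.6551; Pr[poor earnings report | price drop, sector-wide selloff] ≈ 0.3913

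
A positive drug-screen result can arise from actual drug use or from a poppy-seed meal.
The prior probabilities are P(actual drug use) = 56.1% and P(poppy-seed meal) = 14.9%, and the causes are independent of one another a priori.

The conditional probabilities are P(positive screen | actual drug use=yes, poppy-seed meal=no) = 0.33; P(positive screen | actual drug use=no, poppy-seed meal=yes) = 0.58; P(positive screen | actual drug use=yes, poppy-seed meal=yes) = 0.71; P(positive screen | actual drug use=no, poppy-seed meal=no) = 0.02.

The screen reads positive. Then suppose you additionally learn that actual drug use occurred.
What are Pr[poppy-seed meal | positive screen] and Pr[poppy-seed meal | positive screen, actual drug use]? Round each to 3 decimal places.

Pr[poppy-seed meal | positive screen] ≈ 0.371; Pr[poppy-seed meal | positive screen, actual drug use] ≈ 0.274

For the numerator, keep only poppy-seed meal=true terms: 0.037938 + 0.059348 = 0.097286
Normalizer over all consistent configurations: 0.02·0.439·0.851 + 0.58·0.439·0.149 + 0.33·0.561·0.851 + 0.71·0.561·0.149 = 0.262304
Posterior = 0.097286 / 0.262304 ≈ 0.371

With the extra evidence:
Weight on poppy-seed meal=true, given the evidence: 0.71·0.149 = 0.105790
Normalizer over all consistent configurations: 0.33·0.851 + 0.71·0.149 = 0.386620
P(poppy-seed meal | positive screen, actual drug use) = 0.105790/0.386620 ≈ 0.274
This is intercausal reasoning (explaining away): once actual drug use accounts for the positive screen, poppy-seed meal becomes less likely.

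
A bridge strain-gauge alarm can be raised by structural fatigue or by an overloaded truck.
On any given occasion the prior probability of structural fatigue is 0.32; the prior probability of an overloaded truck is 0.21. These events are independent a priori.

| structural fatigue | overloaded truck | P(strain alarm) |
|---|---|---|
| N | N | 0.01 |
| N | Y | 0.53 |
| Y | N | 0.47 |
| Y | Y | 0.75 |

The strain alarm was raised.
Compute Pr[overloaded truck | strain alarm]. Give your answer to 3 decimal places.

For the numerator, keep only overloaded truck=true terms: 0.075684 + 0.050400 = 0.126084
Denominator P(strain alarm): 0.01×0.68×0.79 + 0.53×0.68×0.21 + 0.47×0.32×0.79 + 0.75×0.32×0.21 = 0.250272
P(overloaded truck | strain alarm) = 0.126084/0.250272 ≈ 0.504

Pr[overloaded truck | strain alarm] ≈ 0.504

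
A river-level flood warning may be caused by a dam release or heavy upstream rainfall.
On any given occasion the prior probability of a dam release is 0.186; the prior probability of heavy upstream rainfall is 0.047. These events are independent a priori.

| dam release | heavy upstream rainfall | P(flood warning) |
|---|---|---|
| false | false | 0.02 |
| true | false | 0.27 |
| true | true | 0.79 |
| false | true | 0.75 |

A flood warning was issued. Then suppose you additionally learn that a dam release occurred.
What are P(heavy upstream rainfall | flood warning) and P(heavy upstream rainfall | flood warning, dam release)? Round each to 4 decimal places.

P(heavy upstream rainfall | flood warning) ≈ 0.3597; P(heavy upstream rainfall | flood warning, dam release) ≈ 0.1261

P(flood warning) = 0.02·0.814·0.953 + 0.75·0.814·0.047 + 0.27·0.186·0.953 + 0.79·0.186·0.047 = 0.015515 + 0.028693 + 0.047860 + 0.006906 = 0.098974
Of this, 0.035599 comes from 0.028693 + 0.006906 (the heavy upstream rainfall=true cases).
Hence the posterior is 0.035599/0.098974 ≈ 0.3597.

Now condition on the additional information:
Sum P(flood warning|·) weighted by the priors over both values of heavy upstream rainfall:
  P(flood warning | dam release) = 0.27×0.953 + 0.79×0.047
        = 0.257310 + 0.037130 = 0.294440
The terms with heavy upstream rainfall present sum to 0.037130, so
  P(heavy upstream rainfall | flood warning, dam release) = 0.037130 / 0.294440 ≈ 0.1261
The drop from 0.3597 to 0.1261 is the explaining-away (discounting) effect.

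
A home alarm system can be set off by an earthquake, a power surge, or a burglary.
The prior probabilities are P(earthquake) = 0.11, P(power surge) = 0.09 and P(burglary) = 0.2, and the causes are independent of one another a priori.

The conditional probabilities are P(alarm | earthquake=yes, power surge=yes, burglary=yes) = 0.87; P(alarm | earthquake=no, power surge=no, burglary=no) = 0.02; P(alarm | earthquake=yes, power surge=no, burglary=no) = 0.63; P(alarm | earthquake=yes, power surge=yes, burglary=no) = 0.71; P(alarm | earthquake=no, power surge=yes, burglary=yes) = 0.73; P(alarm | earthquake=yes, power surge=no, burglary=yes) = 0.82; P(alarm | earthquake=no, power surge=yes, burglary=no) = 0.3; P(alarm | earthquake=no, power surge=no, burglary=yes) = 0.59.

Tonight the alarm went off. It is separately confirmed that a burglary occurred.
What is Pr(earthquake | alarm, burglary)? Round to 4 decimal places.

Pr(earthquake | alarm, burglary) ≈ 0.1446

Numerator (weight on configurations with earthquake): 0.082082 + 0.008613 = 0.090695
Normalizer over all consistent configurations: 0.59·0.89·0.91 + 0.73·0.89·0.09 + 0.82·0.11·0.91 + 0.87·0.11·0.09 = 0.627009
Posterior = 0.090695 / 0.627009 ≈ 0.1446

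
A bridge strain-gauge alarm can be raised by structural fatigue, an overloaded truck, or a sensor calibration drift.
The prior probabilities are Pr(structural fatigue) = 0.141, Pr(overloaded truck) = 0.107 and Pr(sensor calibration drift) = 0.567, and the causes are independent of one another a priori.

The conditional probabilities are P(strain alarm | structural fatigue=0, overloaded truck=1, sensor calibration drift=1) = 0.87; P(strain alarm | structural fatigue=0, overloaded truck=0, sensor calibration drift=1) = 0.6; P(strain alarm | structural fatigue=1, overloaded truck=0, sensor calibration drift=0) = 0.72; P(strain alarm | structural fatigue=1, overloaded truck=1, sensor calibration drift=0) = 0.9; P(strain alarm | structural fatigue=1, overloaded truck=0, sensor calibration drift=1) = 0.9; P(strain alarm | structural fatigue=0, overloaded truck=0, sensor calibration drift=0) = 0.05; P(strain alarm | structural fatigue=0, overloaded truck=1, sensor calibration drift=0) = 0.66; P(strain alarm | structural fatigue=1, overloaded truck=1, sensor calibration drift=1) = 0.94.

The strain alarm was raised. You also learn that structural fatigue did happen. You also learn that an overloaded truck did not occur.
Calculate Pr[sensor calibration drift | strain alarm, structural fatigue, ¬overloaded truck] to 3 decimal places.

Pr[sensor calibration drift | strain alarm, structural fatigue, ¬overloaded truck] ≈ 0.621

P(strain alarm | structural fatigue, ¬overloaded truck) = 0.72×0.433 + 0.9×0.567 = 0.311760 + 0.510300 = 0.822060
Of this, 0.510300 comes from 0.9×0.567 (the sensor calibration drift=true cases).
So P(sensor calibration drift | strain alarm, structural fatigue, ¬overloaded truck) = 0.510300/0.822060 ≈ 0.621.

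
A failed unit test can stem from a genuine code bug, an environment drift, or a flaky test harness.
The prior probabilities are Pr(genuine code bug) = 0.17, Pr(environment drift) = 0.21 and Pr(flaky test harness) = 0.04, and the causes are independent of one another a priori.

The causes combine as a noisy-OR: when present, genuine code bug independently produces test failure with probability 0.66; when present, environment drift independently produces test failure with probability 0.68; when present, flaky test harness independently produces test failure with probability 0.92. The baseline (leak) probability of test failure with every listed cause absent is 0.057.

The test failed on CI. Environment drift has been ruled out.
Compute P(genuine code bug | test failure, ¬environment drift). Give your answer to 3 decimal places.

P(genuine code bug | test failure, ¬environment drift) ≈ 0.607

Under noisy-OR, P(test failure | causes) = 1 − (1−0.057)·∏(1−qᵢ) over the active causes.
Enumerate the 4 (genuine code bug, flaky test harness) configurations and weight by the priors:
  P(test failure | ¬environment drift) = 0.057×0.83×0.96 + 0.92456×0.83×0.04 + 0.67938×0.17×0.96 + 0.97435×0.17×0.04
        = 0.045418 + 0.030695 + 0.110875 + 0.006626 = 0.193614
The terms with genuine code bug present sum to 0.117501, so
  P(genuine code bug | test failure, ¬environment drift) = 0.117501 / 0.193614 ≈ 0.607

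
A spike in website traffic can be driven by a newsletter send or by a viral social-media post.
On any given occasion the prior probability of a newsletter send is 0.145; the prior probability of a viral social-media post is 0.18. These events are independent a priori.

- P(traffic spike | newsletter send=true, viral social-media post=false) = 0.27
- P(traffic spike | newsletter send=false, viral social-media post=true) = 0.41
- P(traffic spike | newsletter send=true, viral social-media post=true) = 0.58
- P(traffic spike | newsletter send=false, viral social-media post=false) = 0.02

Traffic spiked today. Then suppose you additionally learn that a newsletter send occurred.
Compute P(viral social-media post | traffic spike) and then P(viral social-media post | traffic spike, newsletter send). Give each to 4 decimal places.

By total probability over the 4 (newsletter send, viral social-media post) configurations:
  P(traffic spike) = 0.02·0.855·0.82 + 0.41·0.855·0.18 + 0.27·0.145·0.82 + 0.58·0.145·0.18
        = 0.014022 + 0.063099 + 0.032103 + 0.015138 = 0.124362
Configurations with viral social-media post contribute 0.078237, so
  P(viral social-media post | traffic spike) = 0.078237 / 0.124362 ≈ 0.6291

Now condition on the additional information:
Numerator (weight on configurations with viral social-media post): 0.58·0.18 = 0.104400
The normalizing constant is 0.27·0.82 + 0.58·0.18 = 0.325800
P(viral social-media post | traffic spike, newsletter send) = 0.104400/0.325800 ≈ 0.3204
— newsletter send explains away the evidence for viral social-media post.

P(viral social-media post | traffic spike) ≈ 0.6291; P(viral social-media post | traffic spike, newsletter send) ≈ 0.3204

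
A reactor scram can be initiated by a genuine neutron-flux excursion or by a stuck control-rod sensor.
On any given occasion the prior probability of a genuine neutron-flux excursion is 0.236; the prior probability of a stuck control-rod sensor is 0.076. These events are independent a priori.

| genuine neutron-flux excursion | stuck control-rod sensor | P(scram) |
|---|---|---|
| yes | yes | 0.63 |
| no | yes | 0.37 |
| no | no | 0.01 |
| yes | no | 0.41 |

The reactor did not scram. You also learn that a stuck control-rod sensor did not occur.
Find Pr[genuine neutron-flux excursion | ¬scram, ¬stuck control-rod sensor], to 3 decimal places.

By total probability over both values of genuine neutron-flux excursion:
  P(¬scram | ¬stuck control-rod sensor) = 0.99*0.764 + 0.59*0.236
        = 0.756360 + 0.139240 = 0.895600
The terms with genuine neutron-flux excursion present sum to 0.139240, so
  P(genuine neutron-flux excursion | ¬scram, ¬stuck control-rod sensor) = 0.139240 / 0.895600 ≈ 0.155

Pr[genuine neutron-flux excursion | ¬scram, ¬stuck control-rod sensor] ≈ 0.155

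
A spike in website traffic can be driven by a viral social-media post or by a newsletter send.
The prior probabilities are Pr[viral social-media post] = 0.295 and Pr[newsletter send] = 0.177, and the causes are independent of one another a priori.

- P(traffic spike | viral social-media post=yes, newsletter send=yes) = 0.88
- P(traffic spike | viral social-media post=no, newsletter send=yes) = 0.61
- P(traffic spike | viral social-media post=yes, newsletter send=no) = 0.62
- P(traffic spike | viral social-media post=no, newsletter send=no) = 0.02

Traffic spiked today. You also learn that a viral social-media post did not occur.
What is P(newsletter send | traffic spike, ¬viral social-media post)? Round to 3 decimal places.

P(newsletter send | traffic spike, ¬viral social-media post) ≈ 0.868

Sum P(traffic spike|·) weighted by the priors over both values of newsletter send:
  P(traffic spike | ¬viral social-media post) = 0.02*0.823 + 0.61*0.177
        = 0.016460 + 0.107970 = 0.124430
The terms with newsletter send present sum to 0.107970, so
  P(newsletter send | traffic spike, ¬viral social-media post) = 0.107970 / 0.124430 ≈ 0.868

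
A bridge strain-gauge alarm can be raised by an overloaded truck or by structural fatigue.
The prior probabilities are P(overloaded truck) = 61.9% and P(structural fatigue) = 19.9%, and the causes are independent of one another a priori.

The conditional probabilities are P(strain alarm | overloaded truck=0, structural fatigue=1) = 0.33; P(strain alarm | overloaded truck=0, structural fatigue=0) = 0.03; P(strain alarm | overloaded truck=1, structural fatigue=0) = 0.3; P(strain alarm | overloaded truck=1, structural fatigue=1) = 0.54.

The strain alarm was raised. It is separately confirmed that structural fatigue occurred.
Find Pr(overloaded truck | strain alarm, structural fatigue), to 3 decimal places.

Pr(overloaded truck | strain alarm, structural fatigue) ≈ 0.727

P(strain alarm | structural fatigue) = 0.33×0.381 + 0.54×0.619 = 0.125730 + 0.334260 = 0.459990
Of this, 0.334260 comes from 0.54×0.619 (the overloaded truck=true cases).
Hence the posterior is 0.334260/0.459990 ≈ 0.727.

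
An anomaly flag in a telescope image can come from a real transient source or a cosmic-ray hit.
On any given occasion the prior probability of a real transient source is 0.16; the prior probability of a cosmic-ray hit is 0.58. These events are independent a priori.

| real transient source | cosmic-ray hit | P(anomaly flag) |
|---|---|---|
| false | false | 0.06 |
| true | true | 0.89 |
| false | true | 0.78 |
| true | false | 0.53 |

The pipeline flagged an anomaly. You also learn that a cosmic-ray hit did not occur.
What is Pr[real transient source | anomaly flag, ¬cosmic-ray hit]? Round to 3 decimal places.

Pr[real transient source | anomaly flag, ¬cosmic-ray hit] ≈ 0.627

By total probability over both values of real transient source:
  P(anomaly flag | ¬cosmic-ray hit) = 0.06*0.84 + 0.53*0.16
        = 0.050400 + 0.084800 = 0.135200
Keeping only the real transient source-present terms gives 0.084800, so
  P(real transient source | anomaly flag, ¬cosmic-ray hit) = 0.084800 / 0.135200 ≈ 0.627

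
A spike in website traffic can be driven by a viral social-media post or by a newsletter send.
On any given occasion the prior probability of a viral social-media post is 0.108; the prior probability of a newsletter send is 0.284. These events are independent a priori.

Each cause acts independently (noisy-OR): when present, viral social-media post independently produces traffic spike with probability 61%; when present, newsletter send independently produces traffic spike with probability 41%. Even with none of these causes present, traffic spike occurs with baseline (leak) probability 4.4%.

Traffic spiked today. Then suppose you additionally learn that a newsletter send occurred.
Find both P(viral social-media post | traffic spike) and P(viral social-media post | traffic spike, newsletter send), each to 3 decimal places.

P(viral social-media post | traffic spike) ≈ 0.343; P(viral social-media post | traffic spike, newsletter send) ≈ 0.178

Under noisy-OR, P(traffic spike | causes) = 1 − (1−0.044)·∏(1−qᵢ) over the active causes.
Enumerate the 4 (viral social-media post, newsletter send) configurations and weight by the priors:
  P(traffic spike) = 0.044·0.892·0.716 + 0.43596·0.892·0.284 + 0.62716·0.108·0.716 + 0.780024·0.108·0.284
        = 0.028102 + 0.110441 + 0.048497 + 0.023925 = 0.210965
Configurations with viral social-media post contribute 0.072422, so
  P(viral social-media post | traffic spike) = 0.072422 / 0.210965 ≈ 0.343

Now also conditioning on newsletter send=true:
Sum P(traffic spike|·) weighted by the priors over both values of viral social-media post:
  P(traffic spike | newsletter send) = 0.43596*0.892 + 0.780024*0.108
        = 0.388876 + 0.084243 = 0.473119
Keeping only the viral social-media post-present terms gives 0.084243, so
  P(viral social-media post | traffic spike, newsletter send) = 0.084243 / 0.473119 ≈ 0.178
This is intercausal reasoning (explaining away): once newsletter send accounts for the traffic spike, viral social-media post becomes less likely.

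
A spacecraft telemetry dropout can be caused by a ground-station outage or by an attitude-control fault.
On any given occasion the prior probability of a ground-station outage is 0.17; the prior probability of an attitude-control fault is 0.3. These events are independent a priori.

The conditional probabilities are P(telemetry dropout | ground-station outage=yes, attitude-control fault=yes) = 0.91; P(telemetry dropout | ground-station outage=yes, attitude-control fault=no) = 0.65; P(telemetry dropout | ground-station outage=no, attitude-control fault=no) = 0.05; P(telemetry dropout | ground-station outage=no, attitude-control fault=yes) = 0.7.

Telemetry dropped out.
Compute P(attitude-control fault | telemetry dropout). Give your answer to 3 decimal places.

P(attitude-control fault | telemetry dropout) ≈ 0.675

Numerator (weight on configurations with attitude-control fault): 0.174300 + 0.046410 = 0.220710
The normalizing constant is 0.05*0.83*0.7 + 0.7*0.83*0.3 + 0.65*0.17*0.7 + 0.91*0.17*0.3 = 0.327110
Posterior = 0.220710 / 0.327110 ≈ 0.675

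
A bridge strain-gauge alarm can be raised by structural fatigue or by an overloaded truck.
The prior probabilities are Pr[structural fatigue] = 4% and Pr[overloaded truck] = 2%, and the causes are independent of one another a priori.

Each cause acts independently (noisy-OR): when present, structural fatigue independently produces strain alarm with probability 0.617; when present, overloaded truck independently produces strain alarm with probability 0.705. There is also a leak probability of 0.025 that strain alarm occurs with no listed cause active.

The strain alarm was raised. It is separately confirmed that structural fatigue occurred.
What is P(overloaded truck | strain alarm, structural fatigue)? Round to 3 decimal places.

Under noisy-OR, P(strain alarm | causes) = 1 − (1−0.025)·∏(1−qᵢ) over the active causes.
P(strain alarm | structural fatigue) = 0.626575×0.98 + 0.88984×0.02 = 0.614043 + 0.017797 = 0.631840
Restricting to configurations with overloaded truck present: 0.88984×0.02 = 0.017797.
So P(overloaded truck | strain alarm, structural fatigue) = 0.017797/0.631840 ≈ 0.028.

P(overloaded truck | strain alarm, structural fatigue) ≈ 0.028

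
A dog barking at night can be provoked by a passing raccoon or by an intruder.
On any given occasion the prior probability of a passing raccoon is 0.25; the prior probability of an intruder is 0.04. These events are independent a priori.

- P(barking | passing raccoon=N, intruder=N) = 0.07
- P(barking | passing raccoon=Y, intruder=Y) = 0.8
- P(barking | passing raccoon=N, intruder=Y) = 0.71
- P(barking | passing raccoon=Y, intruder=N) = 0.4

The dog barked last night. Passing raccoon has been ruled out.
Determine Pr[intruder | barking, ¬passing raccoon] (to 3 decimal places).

Pr[intruder | barking, ¬passing raccoon] ≈ 0.297

Numerator (weight on configurations with intruder): 0.71×0.04 = 0.028400
Normalizer over all consistent configurations: 0.07×0.96 + 0.71×0.04 = 0.095600
Posterior = 0.028400 / 0.095600 ≈ 0.297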